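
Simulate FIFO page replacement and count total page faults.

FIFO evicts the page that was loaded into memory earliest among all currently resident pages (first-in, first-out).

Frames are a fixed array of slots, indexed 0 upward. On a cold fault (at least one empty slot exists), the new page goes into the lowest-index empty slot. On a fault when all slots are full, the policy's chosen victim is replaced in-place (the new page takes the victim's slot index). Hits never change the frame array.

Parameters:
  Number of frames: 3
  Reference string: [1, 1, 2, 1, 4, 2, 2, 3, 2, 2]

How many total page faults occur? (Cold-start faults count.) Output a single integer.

Answer: 4

Derivation:
Step 0: ref 1 → FAULT, frames=[1,-,-]
Step 1: ref 1 → HIT, frames=[1,-,-]
Step 2: ref 2 → FAULT, frames=[1,2,-]
Step 3: ref 1 → HIT, frames=[1,2,-]
Step 4: ref 4 → FAULT, frames=[1,2,4]
Step 5: ref 2 → HIT, frames=[1,2,4]
Step 6: ref 2 → HIT, frames=[1,2,4]
Step 7: ref 3 → FAULT (evict 1), frames=[3,2,4]
Step 8: ref 2 → HIT, frames=[3,2,4]
Step 9: ref 2 → HIT, frames=[3,2,4]
Total faults: 4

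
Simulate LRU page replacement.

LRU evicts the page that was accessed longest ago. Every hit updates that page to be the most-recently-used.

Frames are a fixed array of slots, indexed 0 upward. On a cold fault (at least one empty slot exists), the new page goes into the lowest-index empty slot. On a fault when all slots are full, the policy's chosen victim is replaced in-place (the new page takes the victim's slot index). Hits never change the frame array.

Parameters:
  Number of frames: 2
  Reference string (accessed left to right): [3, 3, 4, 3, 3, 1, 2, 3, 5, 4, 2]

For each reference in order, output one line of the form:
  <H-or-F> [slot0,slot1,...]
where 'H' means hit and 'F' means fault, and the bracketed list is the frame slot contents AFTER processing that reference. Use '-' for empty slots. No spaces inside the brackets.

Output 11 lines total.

F [3,-]
H [3,-]
F [3,4]
H [3,4]
H [3,4]
F [3,1]
F [2,1]
F [2,3]
F [5,3]
F [5,4]
F [2,4]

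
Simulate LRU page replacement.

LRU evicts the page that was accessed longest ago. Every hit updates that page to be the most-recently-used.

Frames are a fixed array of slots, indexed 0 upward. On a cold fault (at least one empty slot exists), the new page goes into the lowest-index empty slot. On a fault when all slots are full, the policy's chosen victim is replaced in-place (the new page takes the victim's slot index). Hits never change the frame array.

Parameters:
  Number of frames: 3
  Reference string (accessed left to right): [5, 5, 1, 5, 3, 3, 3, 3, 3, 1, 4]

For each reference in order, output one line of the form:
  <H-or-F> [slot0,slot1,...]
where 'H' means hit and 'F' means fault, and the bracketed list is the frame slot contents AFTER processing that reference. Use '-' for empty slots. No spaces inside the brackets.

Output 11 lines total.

F [5,-,-]
H [5,-,-]
F [5,1,-]
H [5,1,-]
F [5,1,3]
H [5,1,3]
H [5,1,3]
H [5,1,3]
H [5,1,3]
H [5,1,3]
F [4,1,3]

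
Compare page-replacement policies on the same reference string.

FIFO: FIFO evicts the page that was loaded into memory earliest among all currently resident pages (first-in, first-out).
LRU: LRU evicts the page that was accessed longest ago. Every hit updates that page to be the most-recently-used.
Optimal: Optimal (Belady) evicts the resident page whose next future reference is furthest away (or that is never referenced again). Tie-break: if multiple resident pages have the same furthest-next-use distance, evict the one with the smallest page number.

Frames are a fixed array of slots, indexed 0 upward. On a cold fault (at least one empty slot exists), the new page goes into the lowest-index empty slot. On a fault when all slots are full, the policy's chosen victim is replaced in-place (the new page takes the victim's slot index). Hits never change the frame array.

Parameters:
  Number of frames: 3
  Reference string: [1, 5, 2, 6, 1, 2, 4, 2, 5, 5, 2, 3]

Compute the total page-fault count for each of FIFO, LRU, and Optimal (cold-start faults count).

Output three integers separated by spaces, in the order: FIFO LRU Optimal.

Answer: 9 8 7

Derivation:
--- FIFO ---
  step 0: ref 1 -> FAULT, frames=[1,-,-] (faults so far: 1)
  step 1: ref 5 -> FAULT, frames=[1,5,-] (faults so far: 2)
  step 2: ref 2 -> FAULT, frames=[1,5,2] (faults so far: 3)
  step 3: ref 6 -> FAULT, evict 1, frames=[6,5,2] (faults so far: 4)
  step 4: ref 1 -> FAULT, evict 5, frames=[6,1,2] (faults so far: 5)
  step 5: ref 2 -> HIT, frames=[6,1,2] (faults so far: 5)
  step 6: ref 4 -> FAULT, evict 2, frames=[6,1,4] (faults so far: 6)
  step 7: ref 2 -> FAULT, evict 6, frames=[2,1,4] (faults so far: 7)
  step 8: ref 5 -> FAULT, evict 1, frames=[2,5,4] (faults so far: 8)
  step 9: ref 5 -> HIT, frames=[2,5,4] (faults so far: 8)
  step 10: ref 2 -> HIT, frames=[2,5,4] (faults so far: 8)
  step 11: ref 3 -> FAULT, evict 4, frames=[2,5,3] (faults so far: 9)
  FIFO total faults: 9
--- LRU ---
  step 0: ref 1 -> FAULT, frames=[1,-,-] (faults so far: 1)
  step 1: ref 5 -> FAULT, frames=[1,5,-] (faults so far: 2)
  step 2: ref 2 -> FAULT, frames=[1,5,2] (faults so far: 3)
  step 3: ref 6 -> FAULT, evict 1, frames=[6,5,2] (faults so far: 4)
  step 4: ref 1 -> FAULT, evict 5, frames=[6,1,2] (faults so far: 5)
  step 5: ref 2 -> HIT, frames=[6,1,2] (faults so far: 5)
  step 6: ref 4 -> FAULT, evict 6, frames=[4,1,2] (faults so far: 6)
  step 7: ref 2 -> HIT, frames=[4,1,2] (faults so far: 6)
  step 8: ref 5 -> FAULT, evict 1, frames=[4,5,2] (faults so far: 7)
  step 9: ref 5 -> HIT, frames=[4,5,2] (faults so far: 7)
  step 10: ref 2 -> HIT, frames=[4,5,2] (faults so far: 7)
  step 11: ref 3 -> FAULT, evict 4, frames=[3,5,2] (faults so far: 8)
  LRU total faults: 8
--- Optimal ---
  step 0: ref 1 -> FAULT, frames=[1,-,-] (faults so far: 1)
  step 1: ref 5 -> FAULT, frames=[1,5,-] (faults so far: 2)
  step 2: ref 2 -> FAULT, frames=[1,5,2] (faults so far: 3)
  step 3: ref 6 -> FAULT, evict 5, frames=[1,6,2] (faults so far: 4)
  step 4: ref 1 -> HIT, frames=[1,6,2] (faults so far: 4)
  step 5: ref 2 -> HIT, frames=[1,6,2] (faults so far: 4)
  step 6: ref 4 -> FAULT, evict 1, frames=[4,6,2] (faults so far: 5)
  step 7: ref 2 -> HIT, frames=[4,6,2] (faults so far: 5)
  step 8: ref 5 -> FAULT, evict 4, frames=[5,6,2] (faults so far: 6)
  step 9: ref 5 -> HIT, frames=[5,6,2] (faults so far: 6)
  step 10: ref 2 -> HIT, frames=[5,6,2] (faults so far: 6)
  step 11: ref 3 -> FAULT, evict 2, frames=[5,6,3] (faults so far: 7)
  Optimal total faults: 7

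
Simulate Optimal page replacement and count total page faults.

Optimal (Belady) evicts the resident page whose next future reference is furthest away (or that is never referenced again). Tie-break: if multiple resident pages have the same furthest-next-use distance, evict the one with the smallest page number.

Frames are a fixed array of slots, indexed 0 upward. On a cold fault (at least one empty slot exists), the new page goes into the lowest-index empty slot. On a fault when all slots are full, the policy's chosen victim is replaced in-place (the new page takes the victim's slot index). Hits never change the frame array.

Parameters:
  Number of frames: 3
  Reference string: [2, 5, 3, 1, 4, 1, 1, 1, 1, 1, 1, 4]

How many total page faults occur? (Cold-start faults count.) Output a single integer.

Step 0: ref 2 → FAULT, frames=[2,-,-]
Step 1: ref 5 → FAULT, frames=[2,5,-]
Step 2: ref 3 → FAULT, frames=[2,5,3]
Step 3: ref 1 → FAULT (evict 2), frames=[1,5,3]
Step 4: ref 4 → FAULT (evict 3), frames=[1,5,4]
Step 5: ref 1 → HIT, frames=[1,5,4]
Step 6: ref 1 → HIT, frames=[1,5,4]
Step 7: ref 1 → HIT, frames=[1,5,4]
Step 8: ref 1 → HIT, frames=[1,5,4]
Step 9: ref 1 → HIT, frames=[1,5,4]
Step 10: ref 1 → HIT, frames=[1,5,4]
Step 11: ref 4 → HIT, frames=[1,5,4]
Total faults: 5

Answer: 5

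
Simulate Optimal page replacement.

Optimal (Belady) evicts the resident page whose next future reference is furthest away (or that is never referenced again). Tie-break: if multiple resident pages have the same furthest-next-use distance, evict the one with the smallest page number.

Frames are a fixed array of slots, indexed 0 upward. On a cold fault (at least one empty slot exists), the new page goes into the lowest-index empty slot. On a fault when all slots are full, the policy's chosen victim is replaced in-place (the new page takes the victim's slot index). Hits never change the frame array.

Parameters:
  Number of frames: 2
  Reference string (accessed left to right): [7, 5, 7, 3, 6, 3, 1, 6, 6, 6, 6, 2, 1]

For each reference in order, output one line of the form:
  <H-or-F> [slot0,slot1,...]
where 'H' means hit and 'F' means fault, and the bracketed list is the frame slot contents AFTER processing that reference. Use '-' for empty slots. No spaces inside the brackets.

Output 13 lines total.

F [7,-]
F [7,5]
H [7,5]
F [7,3]
F [6,3]
H [6,3]
F [6,1]
H [6,1]
H [6,1]
H [6,1]
H [6,1]
F [2,1]
H [2,1]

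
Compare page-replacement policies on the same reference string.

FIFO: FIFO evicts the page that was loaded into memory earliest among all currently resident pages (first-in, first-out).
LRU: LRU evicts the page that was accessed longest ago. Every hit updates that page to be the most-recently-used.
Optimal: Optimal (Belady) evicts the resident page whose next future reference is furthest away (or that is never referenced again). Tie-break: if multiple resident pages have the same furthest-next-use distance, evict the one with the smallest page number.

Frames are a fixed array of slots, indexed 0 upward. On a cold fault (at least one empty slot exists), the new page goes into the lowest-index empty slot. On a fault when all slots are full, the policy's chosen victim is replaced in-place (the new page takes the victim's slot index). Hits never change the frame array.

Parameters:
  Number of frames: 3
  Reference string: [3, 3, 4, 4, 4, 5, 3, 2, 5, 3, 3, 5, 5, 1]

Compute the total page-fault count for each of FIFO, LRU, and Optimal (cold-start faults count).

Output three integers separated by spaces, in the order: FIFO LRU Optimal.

Answer: 6 5 5

Derivation:
--- FIFO ---
  step 0: ref 3 -> FAULT, frames=[3,-,-] (faults so far: 1)
  step 1: ref 3 -> HIT, frames=[3,-,-] (faults so far: 1)
  step 2: ref 4 -> FAULT, frames=[3,4,-] (faults so far: 2)
  step 3: ref 4 -> HIT, frames=[3,4,-] (faults so far: 2)
  step 4: ref 4 -> HIT, frames=[3,4,-] (faults so far: 2)
  step 5: ref 5 -> FAULT, frames=[3,4,5] (faults so far: 3)
  step 6: ref 3 -> HIT, frames=[3,4,5] (faults so far: 3)
  step 7: ref 2 -> FAULT, evict 3, frames=[2,4,5] (faults so far: 4)
  step 8: ref 5 -> HIT, frames=[2,4,5] (faults so far: 4)
  step 9: ref 3 -> FAULT, evict 4, frames=[2,3,5] (faults so far: 5)
  step 10: ref 3 -> HIT, frames=[2,3,5] (faults so far: 5)
  step 11: ref 5 -> HIT, frames=[2,3,5] (faults so far: 5)
  step 12: ref 5 -> HIT, frames=[2,3,5] (faults so far: 5)
  step 13: ref 1 -> FAULT, evict 5, frames=[2,3,1] (faults so far: 6)
  FIFO total faults: 6
--- LRU ---
  step 0: ref 3 -> FAULT, frames=[3,-,-] (faults so far: 1)
  step 1: ref 3 -> HIT, frames=[3,-,-] (faults so far: 1)
  step 2: ref 4 -> FAULT, frames=[3,4,-] (faults so far: 2)
  step 3: ref 4 -> HIT, frames=[3,4,-] (faults so far: 2)
  step 4: ref 4 -> HIT, frames=[3,4,-] (faults so far: 2)
  step 5: ref 5 -> FAULT, frames=[3,4,5] (faults so far: 3)
  step 6: ref 3 -> HIT, frames=[3,4,5] (faults so far: 3)
  step 7: ref 2 -> FAULT, evict 4, frames=[3,2,5] (faults so far: 4)
  step 8: ref 5 -> HIT, frames=[3,2,5] (faults so far: 4)
  step 9: ref 3 -> HIT, frames=[3,2,5] (faults so far: 4)
  step 10: ref 3 -> HIT, frames=[3,2,5] (faults so far: 4)
  step 11: ref 5 -> HIT, frames=[3,2,5] (faults so far: 4)
  step 12: ref 5 -> HIT, frames=[3,2,5] (faults so far: 4)
  step 13: ref 1 -> FAULT, evict 2, frames=[3,1,5] (faults so far: 5)
  LRU total faults: 5
--- Optimal ---
  step 0: ref 3 -> FAULT, frames=[3,-,-] (faults so far: 1)
  step 1: ref 3 -> HIT, frames=[3,-,-] (faults so far: 1)
  step 2: ref 4 -> FAULT, frames=[3,4,-] (faults so far: 2)
  step 3: ref 4 -> HIT, frames=[3,4,-] (faults so far: 2)
  step 4: ref 4 -> HIT, frames=[3,4,-] (faults so far: 2)
  step 5: ref 5 -> FAULT, frames=[3,4,5] (faults so far: 3)
  step 6: ref 3 -> HIT, frames=[3,4,5] (faults so far: 3)
  step 7: ref 2 -> FAULT, evict 4, frames=[3,2,5] (faults so far: 4)
  step 8: ref 5 -> HIT, frames=[3,2,5] (faults so far: 4)
  step 9: ref 3 -> HIT, frames=[3,2,5] (faults so far: 4)
  step 10: ref 3 -> HIT, frames=[3,2,5] (faults so far: 4)
  step 11: ref 5 -> HIT, frames=[3,2,5] (faults so far: 4)
  step 12: ref 5 -> HIT, frames=[3,2,5] (faults so far: 4)
  step 13: ref 1 -> FAULT, evict 2, frames=[3,1,5] (faults so far: 5)
  Optimal total faults: 5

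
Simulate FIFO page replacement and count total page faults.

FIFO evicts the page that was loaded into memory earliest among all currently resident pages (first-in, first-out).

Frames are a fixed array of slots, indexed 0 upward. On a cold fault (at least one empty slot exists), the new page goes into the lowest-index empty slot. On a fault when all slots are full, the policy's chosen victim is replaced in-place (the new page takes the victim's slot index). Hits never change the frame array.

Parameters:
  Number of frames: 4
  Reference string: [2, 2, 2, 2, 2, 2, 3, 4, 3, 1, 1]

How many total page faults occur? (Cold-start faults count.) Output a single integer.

Step 0: ref 2 → FAULT, frames=[2,-,-,-]
Step 1: ref 2 → HIT, frames=[2,-,-,-]
Step 2: ref 2 → HIT, frames=[2,-,-,-]
Step 3: ref 2 → HIT, frames=[2,-,-,-]
Step 4: ref 2 → HIT, frames=[2,-,-,-]
Step 5: ref 2 → HIT, frames=[2,-,-,-]
Step 6: ref 3 → FAULT, frames=[2,3,-,-]
Step 7: ref 4 → FAULT, frames=[2,3,4,-]
Step 8: ref 3 → HIT, frames=[2,3,4,-]
Step 9: ref 1 → FAULT, frames=[2,3,4,1]
Step 10: ref 1 → HIT, frames=[2,3,4,1]
Total faults: 4

Answer: 4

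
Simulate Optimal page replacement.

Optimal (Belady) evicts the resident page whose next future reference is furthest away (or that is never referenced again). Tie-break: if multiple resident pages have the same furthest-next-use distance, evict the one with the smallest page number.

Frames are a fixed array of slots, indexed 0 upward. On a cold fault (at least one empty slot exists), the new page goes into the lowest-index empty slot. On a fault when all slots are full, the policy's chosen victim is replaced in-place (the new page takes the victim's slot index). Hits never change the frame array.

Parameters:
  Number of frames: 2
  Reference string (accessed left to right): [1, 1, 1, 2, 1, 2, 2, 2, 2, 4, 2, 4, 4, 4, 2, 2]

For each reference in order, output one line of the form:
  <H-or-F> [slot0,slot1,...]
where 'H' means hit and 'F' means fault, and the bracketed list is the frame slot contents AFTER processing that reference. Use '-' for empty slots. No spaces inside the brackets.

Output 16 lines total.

F [1,-]
H [1,-]
H [1,-]
F [1,2]
H [1,2]
H [1,2]
H [1,2]
H [1,2]
H [1,2]
F [4,2]
H [4,2]
H [4,2]
H [4,2]
H [4,2]
H [4,2]
H [4,2]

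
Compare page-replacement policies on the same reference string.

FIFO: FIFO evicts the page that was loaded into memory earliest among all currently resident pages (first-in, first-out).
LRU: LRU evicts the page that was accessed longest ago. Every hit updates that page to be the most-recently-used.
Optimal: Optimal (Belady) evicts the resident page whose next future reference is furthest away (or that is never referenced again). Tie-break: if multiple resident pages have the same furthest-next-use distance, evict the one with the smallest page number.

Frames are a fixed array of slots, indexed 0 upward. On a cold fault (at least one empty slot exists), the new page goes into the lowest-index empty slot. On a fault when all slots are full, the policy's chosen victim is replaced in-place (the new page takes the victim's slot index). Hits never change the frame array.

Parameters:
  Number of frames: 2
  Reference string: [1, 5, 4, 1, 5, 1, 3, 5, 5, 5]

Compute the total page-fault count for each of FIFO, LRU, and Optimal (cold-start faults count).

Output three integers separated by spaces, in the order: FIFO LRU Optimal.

Answer: 6 7 5

Derivation:
--- FIFO ---
  step 0: ref 1 -> FAULT, frames=[1,-] (faults so far: 1)
  step 1: ref 5 -> FAULT, frames=[1,5] (faults so far: 2)
  step 2: ref 4 -> FAULT, evict 1, frames=[4,5] (faults so far: 3)
  step 3: ref 1 -> FAULT, evict 5, frames=[4,1] (faults so far: 4)
  step 4: ref 5 -> FAULT, evict 4, frames=[5,1] (faults so far: 5)
  step 5: ref 1 -> HIT, frames=[5,1] (faults so far: 5)
  step 6: ref 3 -> FAULT, evict 1, frames=[5,3] (faults so far: 6)
  step 7: ref 5 -> HIT, frames=[5,3] (faults so far: 6)
  step 8: ref 5 -> HIT, frames=[5,3] (faults so far: 6)
  step 9: ref 5 -> HIT, frames=[5,3] (faults so far: 6)
  FIFO total faults: 6
--- LRU ---
  step 0: ref 1 -> FAULT, frames=[1,-] (faults so far: 1)
  step 1: ref 5 -> FAULT, frames=[1,5] (faults so far: 2)
  step 2: ref 4 -> FAULT, evict 1, frames=[4,5] (faults so far: 3)
  step 3: ref 1 -> FAULT, evict 5, frames=[4,1] (faults so far: 4)
  step 4: ref 5 -> FAULT, evict 4, frames=[5,1] (faults so far: 5)
  step 5: ref 1 -> HIT, frames=[5,1] (faults so far: 5)
  step 6: ref 3 -> FAULT, evict 5, frames=[3,1] (faults so far: 6)
  step 7: ref 5 -> FAULT, evict 1, frames=[3,5] (faults so far: 7)
  step 8: ref 5 -> HIT, frames=[3,5] (faults so far: 7)
  step 9: ref 5 -> HIT, frames=[3,5] (faults so far: 7)
  LRU total faults: 7
--- Optimal ---
  step 0: ref 1 -> FAULT, frames=[1,-] (faults so far: 1)
  step 1: ref 5 -> FAULT, frames=[1,5] (faults so far: 2)
  step 2: ref 4 -> FAULT, evict 5, frames=[1,4] (faults so far: 3)
  step 3: ref 1 -> HIT, frames=[1,4] (faults so far: 3)
  step 4: ref 5 -> FAULT, evict 4, frames=[1,5] (faults so far: 4)
  step 5: ref 1 -> HIT, frames=[1,5] (faults so far: 4)
  step 6: ref 3 -> FAULT, evict 1, frames=[3,5] (faults so far: 5)
  step 7: ref 5 -> HIT, frames=[3,5] (faults so far: 5)
  step 8: ref 5 -> HIT, frames=[3,5] (faults so far: 5)
  step 9: ref 5 -> HIT, frames=[3,5] (faults so far: 5)
  Optimal total faults: 5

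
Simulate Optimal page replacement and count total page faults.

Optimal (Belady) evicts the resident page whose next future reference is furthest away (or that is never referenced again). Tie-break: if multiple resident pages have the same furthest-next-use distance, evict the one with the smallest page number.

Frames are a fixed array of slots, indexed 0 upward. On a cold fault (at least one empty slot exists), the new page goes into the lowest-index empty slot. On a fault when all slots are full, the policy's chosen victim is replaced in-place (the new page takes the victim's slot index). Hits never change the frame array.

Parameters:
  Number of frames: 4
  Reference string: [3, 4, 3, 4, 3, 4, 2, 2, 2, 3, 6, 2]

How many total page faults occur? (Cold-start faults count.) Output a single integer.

Step 0: ref 3 → FAULT, frames=[3,-,-,-]
Step 1: ref 4 → FAULT, frames=[3,4,-,-]
Step 2: ref 3 → HIT, frames=[3,4,-,-]
Step 3: ref 4 → HIT, frames=[3,4,-,-]
Step 4: ref 3 → HIT, frames=[3,4,-,-]
Step 5: ref 4 → HIT, frames=[3,4,-,-]
Step 6: ref 2 → FAULT, frames=[3,4,2,-]
Step 7: ref 2 → HIT, frames=[3,4,2,-]
Step 8: ref 2 → HIT, frames=[3,4,2,-]
Step 9: ref 3 → HIT, frames=[3,4,2,-]
Step 10: ref 6 → FAULT, frames=[3,4,2,6]
Step 11: ref 2 → HIT, frames=[3,4,2,6]
Total faults: 4

Answer: 4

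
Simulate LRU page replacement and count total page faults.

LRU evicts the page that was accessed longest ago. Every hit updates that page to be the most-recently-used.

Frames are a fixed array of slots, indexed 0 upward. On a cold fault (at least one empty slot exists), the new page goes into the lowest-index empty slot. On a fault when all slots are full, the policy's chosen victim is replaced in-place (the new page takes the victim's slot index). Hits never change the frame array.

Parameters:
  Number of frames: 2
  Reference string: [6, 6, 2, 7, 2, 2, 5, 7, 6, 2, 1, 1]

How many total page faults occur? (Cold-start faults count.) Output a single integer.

Answer: 8

Derivation:
Step 0: ref 6 → FAULT, frames=[6,-]
Step 1: ref 6 → HIT, frames=[6,-]
Step 2: ref 2 → FAULT, frames=[6,2]
Step 3: ref 7 → FAULT (evict 6), frames=[7,2]
Step 4: ref 2 → HIT, frames=[7,2]
Step 5: ref 2 → HIT, frames=[7,2]
Step 6: ref 5 → FAULT (evict 7), frames=[5,2]
Step 7: ref 7 → FAULT (evict 2), frames=[5,7]
Step 8: ref 6 → FAULT (evict 5), frames=[6,7]
Step 9: ref 2 → FAULT (evict 7), frames=[6,2]
Step 10: ref 1 → FAULT (evict 6), frames=[1,2]
Step 11: ref 1 → HIT, frames=[1,2]
Total faults: 8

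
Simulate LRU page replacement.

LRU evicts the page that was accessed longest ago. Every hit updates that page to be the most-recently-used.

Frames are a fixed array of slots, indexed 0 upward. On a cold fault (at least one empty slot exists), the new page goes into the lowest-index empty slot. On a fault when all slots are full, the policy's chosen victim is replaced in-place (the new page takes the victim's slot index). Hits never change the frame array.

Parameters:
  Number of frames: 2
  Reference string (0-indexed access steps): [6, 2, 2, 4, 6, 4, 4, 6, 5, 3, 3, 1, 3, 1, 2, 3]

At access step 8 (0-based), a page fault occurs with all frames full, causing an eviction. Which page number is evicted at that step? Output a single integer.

Answer: 4

Derivation:
Step 0: ref 6 -> FAULT, frames=[6,-]
Step 1: ref 2 -> FAULT, frames=[6,2]
Step 2: ref 2 -> HIT, frames=[6,2]
Step 3: ref 4 -> FAULT, evict 6, frames=[4,2]
Step 4: ref 6 -> FAULT, evict 2, frames=[4,6]
Step 5: ref 4 -> HIT, frames=[4,6]
Step 6: ref 4 -> HIT, frames=[4,6]
Step 7: ref 6 -> HIT, frames=[4,6]
Step 8: ref 5 -> FAULT, evict 4, frames=[5,6]
At step 8: evicted page 4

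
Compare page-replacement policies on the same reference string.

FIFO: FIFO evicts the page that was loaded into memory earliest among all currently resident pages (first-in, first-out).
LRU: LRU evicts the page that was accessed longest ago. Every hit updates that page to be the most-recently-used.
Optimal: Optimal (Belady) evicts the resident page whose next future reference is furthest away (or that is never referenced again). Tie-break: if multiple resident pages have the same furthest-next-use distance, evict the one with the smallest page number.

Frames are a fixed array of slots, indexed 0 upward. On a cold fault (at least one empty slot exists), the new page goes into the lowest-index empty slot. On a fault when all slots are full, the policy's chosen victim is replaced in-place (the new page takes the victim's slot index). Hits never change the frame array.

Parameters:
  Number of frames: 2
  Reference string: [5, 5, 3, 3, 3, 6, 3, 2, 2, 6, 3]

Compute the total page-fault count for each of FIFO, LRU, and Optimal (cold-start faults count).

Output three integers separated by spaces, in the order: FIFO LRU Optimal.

Answer: 5 6 5

Derivation:
--- FIFO ---
  step 0: ref 5 -> FAULT, frames=[5,-] (faults so far: 1)
  step 1: ref 5 -> HIT, frames=[5,-] (faults so far: 1)
  step 2: ref 3 -> FAULT, frames=[5,3] (faults so far: 2)
  step 3: ref 3 -> HIT, frames=[5,3] (faults so far: 2)
  step 4: ref 3 -> HIT, frames=[5,3] (faults so far: 2)
  step 5: ref 6 -> FAULT, evict 5, frames=[6,3] (faults so far: 3)
  step 6: ref 3 -> HIT, frames=[6,3] (faults so far: 3)
  step 7: ref 2 -> FAULT, evict 3, frames=[6,2] (faults so far: 4)
  step 8: ref 2 -> HIT, frames=[6,2] (faults so far: 4)
  step 9: ref 6 -> HIT, frames=[6,2] (faults so far: 4)
  step 10: ref 3 -> FAULT, evict 6, frames=[3,2] (faults so far: 5)
  FIFO total faults: 5
--- LRU ---
  step 0: ref 5 -> FAULT, frames=[5,-] (faults so far: 1)
  step 1: ref 5 -> HIT, frames=[5,-] (faults so far: 1)
  step 2: ref 3 -> FAULT, frames=[5,3] (faults so far: 2)
  step 3: ref 3 -> HIT, frames=[5,3] (faults so far: 2)
  step 4: ref 3 -> HIT, frames=[5,3] (faults so far: 2)
  step 5: ref 6 -> FAULT, evict 5, frames=[6,3] (faults so far: 3)
  step 6: ref 3 -> HIT, frames=[6,3] (faults so far: 3)
  step 7: ref 2 -> FAULT, evict 6, frames=[2,3] (faults so far: 4)
  step 8: ref 2 -> HIT, frames=[2,3] (faults so far: 4)
  step 9: ref 6 -> FAULT, evict 3, frames=[2,6] (faults so far: 5)
  step 10: ref 3 -> FAULT, evict 2, frames=[3,6] (faults so far: 6)
  LRU total faults: 6
--- Optimal ---
  step 0: ref 5 -> FAULT, frames=[5,-] (faults so far: 1)
  step 1: ref 5 -> HIT, frames=[5,-] (faults so far: 1)
  step 2: ref 3 -> FAULT, frames=[5,3] (faults so far: 2)
  step 3: ref 3 -> HIT, frames=[5,3] (faults so far: 2)
  step 4: ref 3 -> HIT, frames=[5,3] (faults so far: 2)
  step 5: ref 6 -> FAULT, evict 5, frames=[6,3] (faults so far: 3)
  step 6: ref 3 -> HIT, frames=[6,3] (faults so far: 3)
  step 7: ref 2 -> FAULT, evict 3, frames=[6,2] (faults so far: 4)
  step 8: ref 2 -> HIT, frames=[6,2] (faults so far: 4)
  step 9: ref 6 -> HIT, frames=[6,2] (faults so far: 4)
  step 10: ref 3 -> FAULT, evict 2, frames=[6,3] (faults so far: 5)
  Optimal total faults: 5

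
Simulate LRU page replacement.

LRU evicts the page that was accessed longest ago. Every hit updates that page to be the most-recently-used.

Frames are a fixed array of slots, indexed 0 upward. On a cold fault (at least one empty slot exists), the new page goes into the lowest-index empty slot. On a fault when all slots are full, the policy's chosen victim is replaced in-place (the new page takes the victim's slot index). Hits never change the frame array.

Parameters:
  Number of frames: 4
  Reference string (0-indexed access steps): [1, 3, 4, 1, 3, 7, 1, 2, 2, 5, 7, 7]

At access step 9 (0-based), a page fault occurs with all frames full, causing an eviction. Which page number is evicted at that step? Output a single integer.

Answer: 3

Derivation:
Step 0: ref 1 -> FAULT, frames=[1,-,-,-]
Step 1: ref 3 -> FAULT, frames=[1,3,-,-]
Step 2: ref 4 -> FAULT, frames=[1,3,4,-]
Step 3: ref 1 -> HIT, frames=[1,3,4,-]
Step 4: ref 3 -> HIT, frames=[1,3,4,-]
Step 5: ref 7 -> FAULT, frames=[1,3,4,7]
Step 6: ref 1 -> HIT, frames=[1,3,4,7]
Step 7: ref 2 -> FAULT, evict 4, frames=[1,3,2,7]
Step 8: ref 2 -> HIT, frames=[1,3,2,7]
Step 9: ref 5 -> FAULT, evict 3, frames=[1,5,2,7]
At step 9: evicted page 3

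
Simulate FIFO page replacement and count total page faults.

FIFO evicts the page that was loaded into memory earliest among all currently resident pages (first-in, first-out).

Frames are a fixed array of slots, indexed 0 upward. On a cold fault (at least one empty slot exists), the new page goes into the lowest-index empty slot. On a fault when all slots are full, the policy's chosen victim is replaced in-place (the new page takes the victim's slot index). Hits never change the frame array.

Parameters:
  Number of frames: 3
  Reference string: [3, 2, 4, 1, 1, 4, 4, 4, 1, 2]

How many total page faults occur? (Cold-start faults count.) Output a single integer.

Step 0: ref 3 → FAULT, frames=[3,-,-]
Step 1: ref 2 → FAULT, frames=[3,2,-]
Step 2: ref 4 → FAULT, frames=[3,2,4]
Step 3: ref 1 → FAULT (evict 3), frames=[1,2,4]
Step 4: ref 1 → HIT, frames=[1,2,4]
Step 5: ref 4 → HIT, frames=[1,2,4]
Step 6: ref 4 → HIT, frames=[1,2,4]
Step 7: ref 4 → HIT, frames=[1,2,4]
Step 8: ref 1 → HIT, frames=[1,2,4]
Step 9: ref 2 → HIT, frames=[1,2,4]
Total faults: 4

Answer: 4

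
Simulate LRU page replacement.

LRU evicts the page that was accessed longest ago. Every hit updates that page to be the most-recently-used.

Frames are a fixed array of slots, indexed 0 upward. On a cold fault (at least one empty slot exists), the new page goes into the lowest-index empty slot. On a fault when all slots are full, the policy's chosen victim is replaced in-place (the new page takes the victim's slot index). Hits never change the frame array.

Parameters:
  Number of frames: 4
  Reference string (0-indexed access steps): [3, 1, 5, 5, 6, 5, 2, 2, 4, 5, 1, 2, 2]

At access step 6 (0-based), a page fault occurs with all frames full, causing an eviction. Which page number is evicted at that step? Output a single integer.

Step 0: ref 3 -> FAULT, frames=[3,-,-,-]
Step 1: ref 1 -> FAULT, frames=[3,1,-,-]
Step 2: ref 5 -> FAULT, frames=[3,1,5,-]
Step 3: ref 5 -> HIT, frames=[3,1,5,-]
Step 4: ref 6 -> FAULT, frames=[3,1,5,6]
Step 5: ref 5 -> HIT, frames=[3,1,5,6]
Step 6: ref 2 -> FAULT, evict 3, frames=[2,1,5,6]
At step 6: evicted page 3

Answer: 3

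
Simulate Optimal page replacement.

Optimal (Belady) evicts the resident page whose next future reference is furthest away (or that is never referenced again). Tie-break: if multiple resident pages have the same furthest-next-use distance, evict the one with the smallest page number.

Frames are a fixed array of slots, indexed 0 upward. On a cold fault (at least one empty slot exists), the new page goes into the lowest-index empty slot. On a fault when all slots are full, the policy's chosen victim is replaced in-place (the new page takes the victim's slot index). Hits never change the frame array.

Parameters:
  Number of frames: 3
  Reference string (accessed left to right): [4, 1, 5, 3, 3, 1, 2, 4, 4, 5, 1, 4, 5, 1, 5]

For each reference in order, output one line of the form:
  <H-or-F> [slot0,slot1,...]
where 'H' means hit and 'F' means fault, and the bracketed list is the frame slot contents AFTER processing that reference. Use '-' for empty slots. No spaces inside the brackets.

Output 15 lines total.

F [4,-,-]
F [4,1,-]
F [4,1,5]
F [4,1,3]
H [4,1,3]
H [4,1,3]
F [4,1,2]
H [4,1,2]
H [4,1,2]
F [4,1,5]
H [4,1,5]
H [4,1,5]
H [4,1,5]
H [4,1,5]
H [4,1,5]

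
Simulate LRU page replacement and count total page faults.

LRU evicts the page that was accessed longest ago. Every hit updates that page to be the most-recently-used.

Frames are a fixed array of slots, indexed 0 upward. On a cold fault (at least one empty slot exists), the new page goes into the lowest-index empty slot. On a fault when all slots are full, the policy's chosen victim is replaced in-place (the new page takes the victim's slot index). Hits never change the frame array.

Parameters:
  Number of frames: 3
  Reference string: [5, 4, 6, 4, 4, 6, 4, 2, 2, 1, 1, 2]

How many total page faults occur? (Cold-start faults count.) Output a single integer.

Answer: 5

Derivation:
Step 0: ref 5 → FAULT, frames=[5,-,-]
Step 1: ref 4 → FAULT, frames=[5,4,-]
Step 2: ref 6 → FAULT, frames=[5,4,6]
Step 3: ref 4 → HIT, frames=[5,4,6]
Step 4: ref 4 → HIT, frames=[5,4,6]
Step 5: ref 6 → HIT, frames=[5,4,6]
Step 6: ref 4 → HIT, frames=[5,4,6]
Step 7: ref 2 → FAULT (evict 5), frames=[2,4,6]
Step 8: ref 2 → HIT, frames=[2,4,6]
Step 9: ref 1 → FAULT (evict 6), frames=[2,4,1]
Step 10: ref 1 → HIT, frames=[2,4,1]
Step 11: ref 2 → HIT, frames=[2,4,1]
Total faults: 5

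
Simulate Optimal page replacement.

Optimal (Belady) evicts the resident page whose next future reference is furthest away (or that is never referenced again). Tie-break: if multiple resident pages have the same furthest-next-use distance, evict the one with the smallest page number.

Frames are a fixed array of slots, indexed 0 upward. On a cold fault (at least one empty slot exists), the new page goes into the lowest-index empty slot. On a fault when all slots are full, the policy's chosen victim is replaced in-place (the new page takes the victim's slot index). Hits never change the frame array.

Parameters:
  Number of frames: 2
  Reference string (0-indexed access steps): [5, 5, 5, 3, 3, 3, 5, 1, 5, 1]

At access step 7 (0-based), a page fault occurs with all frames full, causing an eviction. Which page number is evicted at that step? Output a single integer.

Step 0: ref 5 -> FAULT, frames=[5,-]
Step 1: ref 5 -> HIT, frames=[5,-]
Step 2: ref 5 -> HIT, frames=[5,-]
Step 3: ref 3 -> FAULT, frames=[5,3]
Step 4: ref 3 -> HIT, frames=[5,3]
Step 5: ref 3 -> HIT, frames=[5,3]
Step 6: ref 5 -> HIT, frames=[5,3]
Step 7: ref 1 -> FAULT, evict 3, frames=[5,1]
At step 7: evicted page 3

Answer: 3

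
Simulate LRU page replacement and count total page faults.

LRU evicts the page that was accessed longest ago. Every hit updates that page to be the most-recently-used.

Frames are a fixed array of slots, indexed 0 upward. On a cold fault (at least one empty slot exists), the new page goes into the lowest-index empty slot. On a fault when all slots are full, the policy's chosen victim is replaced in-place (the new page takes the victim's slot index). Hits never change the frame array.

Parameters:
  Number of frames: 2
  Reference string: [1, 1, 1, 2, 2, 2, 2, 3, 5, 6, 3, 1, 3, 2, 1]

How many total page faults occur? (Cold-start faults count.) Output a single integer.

Answer: 9

Derivation:
Step 0: ref 1 → FAULT, frames=[1,-]
Step 1: ref 1 → HIT, frames=[1,-]
Step 2: ref 1 → HIT, frames=[1,-]
Step 3: ref 2 → FAULT, frames=[1,2]
Step 4: ref 2 → HIT, frames=[1,2]
Step 5: ref 2 → HIT, frames=[1,2]
Step 6: ref 2 → HIT, frames=[1,2]
Step 7: ref 3 → FAULT (evict 1), frames=[3,2]
Step 8: ref 5 → FAULT (evict 2), frames=[3,5]
Step 9: ref 6 → FAULT (evict 3), frames=[6,5]
Step 10: ref 3 → FAULT (evict 5), frames=[6,3]
Step 11: ref 1 → FAULT (evict 6), frames=[1,3]
Step 12: ref 3 → HIT, frames=[1,3]
Step 13: ref 2 → FAULT (evict 1), frames=[2,3]
Step 14: ref 1 → FAULT (evict 3), frames=[2,1]
Total faults: 9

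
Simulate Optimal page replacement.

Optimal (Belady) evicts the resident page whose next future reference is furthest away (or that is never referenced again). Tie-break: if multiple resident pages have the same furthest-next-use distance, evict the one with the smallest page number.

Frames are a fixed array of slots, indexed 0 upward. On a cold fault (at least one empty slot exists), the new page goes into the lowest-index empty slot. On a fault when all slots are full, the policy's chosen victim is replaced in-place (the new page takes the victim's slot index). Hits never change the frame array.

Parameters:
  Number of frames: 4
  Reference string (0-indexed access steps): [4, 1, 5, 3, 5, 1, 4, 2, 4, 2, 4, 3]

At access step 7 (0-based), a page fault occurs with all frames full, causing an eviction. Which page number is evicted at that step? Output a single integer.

Answer: 1

Derivation:
Step 0: ref 4 -> FAULT, frames=[4,-,-,-]
Step 1: ref 1 -> FAULT, frames=[4,1,-,-]
Step 2: ref 5 -> FAULT, frames=[4,1,5,-]
Step 3: ref 3 -> FAULT, frames=[4,1,5,3]
Step 4: ref 5 -> HIT, frames=[4,1,5,3]
Step 5: ref 1 -> HIT, frames=[4,1,5,3]
Step 6: ref 4 -> HIT, frames=[4,1,5,3]
Step 7: ref 2 -> FAULT, evict 1, frames=[4,2,5,3]
At step 7: evicted page 1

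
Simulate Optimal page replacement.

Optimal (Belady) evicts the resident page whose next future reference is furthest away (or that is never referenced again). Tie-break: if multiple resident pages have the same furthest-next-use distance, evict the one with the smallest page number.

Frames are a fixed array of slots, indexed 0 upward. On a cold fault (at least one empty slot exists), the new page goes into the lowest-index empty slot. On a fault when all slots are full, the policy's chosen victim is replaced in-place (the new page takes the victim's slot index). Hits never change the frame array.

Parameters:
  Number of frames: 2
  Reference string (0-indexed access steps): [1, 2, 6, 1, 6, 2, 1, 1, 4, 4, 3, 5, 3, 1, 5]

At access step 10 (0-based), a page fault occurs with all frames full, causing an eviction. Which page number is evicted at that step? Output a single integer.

Step 0: ref 1 -> FAULT, frames=[1,-]
Step 1: ref 2 -> FAULT, frames=[1,2]
Step 2: ref 6 -> FAULT, evict 2, frames=[1,6]
Step 3: ref 1 -> HIT, frames=[1,6]
Step 4: ref 6 -> HIT, frames=[1,6]
Step 5: ref 2 -> FAULT, evict 6, frames=[1,2]
Step 6: ref 1 -> HIT, frames=[1,2]
Step 7: ref 1 -> HIT, frames=[1,2]
Step 8: ref 4 -> FAULT, evict 2, frames=[1,4]
Step 9: ref 4 -> HIT, frames=[1,4]
Step 10: ref 3 -> FAULT, evict 4, frames=[1,3]
At step 10: evicted page 4

Answer: 4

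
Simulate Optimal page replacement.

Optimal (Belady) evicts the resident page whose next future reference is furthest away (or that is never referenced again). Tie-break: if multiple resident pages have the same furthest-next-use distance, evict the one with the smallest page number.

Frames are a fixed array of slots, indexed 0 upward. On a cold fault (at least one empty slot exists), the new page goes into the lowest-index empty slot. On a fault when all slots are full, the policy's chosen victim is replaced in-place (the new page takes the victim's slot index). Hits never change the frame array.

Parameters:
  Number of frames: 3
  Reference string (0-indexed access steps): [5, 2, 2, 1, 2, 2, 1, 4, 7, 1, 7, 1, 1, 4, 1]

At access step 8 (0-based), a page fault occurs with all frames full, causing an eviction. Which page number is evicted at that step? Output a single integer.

Answer: 5

Derivation:
Step 0: ref 5 -> FAULT, frames=[5,-,-]
Step 1: ref 2 -> FAULT, frames=[5,2,-]
Step 2: ref 2 -> HIT, frames=[5,2,-]
Step 3: ref 1 -> FAULT, frames=[5,2,1]
Step 4: ref 2 -> HIT, frames=[5,2,1]
Step 5: ref 2 -> HIT, frames=[5,2,1]
Step 6: ref 1 -> HIT, frames=[5,2,1]
Step 7: ref 4 -> FAULT, evict 2, frames=[5,4,1]
Step 8: ref 7 -> FAULT, evict 5, frames=[7,4,1]
At step 8: evicted page 5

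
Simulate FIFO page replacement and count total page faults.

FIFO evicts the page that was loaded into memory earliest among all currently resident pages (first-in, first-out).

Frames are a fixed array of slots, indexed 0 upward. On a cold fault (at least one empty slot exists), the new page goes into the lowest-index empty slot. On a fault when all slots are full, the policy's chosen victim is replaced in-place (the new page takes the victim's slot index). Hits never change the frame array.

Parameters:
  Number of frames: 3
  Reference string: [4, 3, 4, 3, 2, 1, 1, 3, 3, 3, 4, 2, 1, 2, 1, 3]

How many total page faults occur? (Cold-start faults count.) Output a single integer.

Answer: 6

Derivation:
Step 0: ref 4 → FAULT, frames=[4,-,-]
Step 1: ref 3 → FAULT, frames=[4,3,-]
Step 2: ref 4 → HIT, frames=[4,3,-]
Step 3: ref 3 → HIT, frames=[4,3,-]
Step 4: ref 2 → FAULT, frames=[4,3,2]
Step 5: ref 1 → FAULT (evict 4), frames=[1,3,2]
Step 6: ref 1 → HIT, frames=[1,3,2]
Step 7: ref 3 → HIT, frames=[1,3,2]
Step 8: ref 3 → HIT, frames=[1,3,2]
Step 9: ref 3 → HIT, frames=[1,3,2]
Step 10: ref 4 → FAULT (evict 3), frames=[1,4,2]
Step 11: ref 2 → HIT, frames=[1,4,2]
Step 12: ref 1 → HIT, frames=[1,4,2]
Step 13: ref 2 → HIT, frames=[1,4,2]
Step 14: ref 1 → HIT, frames=[1,4,2]
Step 15: ref 3 → FAULT (evict 2), frames=[1,4,3]
Total faults: 6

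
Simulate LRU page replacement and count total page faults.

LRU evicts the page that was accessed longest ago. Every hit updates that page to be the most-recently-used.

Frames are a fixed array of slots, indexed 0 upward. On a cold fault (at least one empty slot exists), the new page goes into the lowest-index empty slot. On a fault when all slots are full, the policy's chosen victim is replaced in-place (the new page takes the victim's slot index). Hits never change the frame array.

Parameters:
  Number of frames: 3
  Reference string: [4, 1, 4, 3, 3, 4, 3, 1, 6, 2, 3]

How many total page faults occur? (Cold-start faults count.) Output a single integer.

Step 0: ref 4 → FAULT, frames=[4,-,-]
Step 1: ref 1 → FAULT, frames=[4,1,-]
Step 2: ref 4 → HIT, frames=[4,1,-]
Step 3: ref 3 → FAULT, frames=[4,1,3]
Step 4: ref 3 → HIT, frames=[4,1,3]
Step 5: ref 4 → HIT, frames=[4,1,3]
Step 6: ref 3 → HIT, frames=[4,1,3]
Step 7: ref 1 → HIT, frames=[4,1,3]
Step 8: ref 6 → FAULT (evict 4), frames=[6,1,3]
Step 9: ref 2 → FAULT (evict 3), frames=[6,1,2]
Step 10: ref 3 → FAULT (evict 1), frames=[6,3,2]
Total faults: 6

Answer: 6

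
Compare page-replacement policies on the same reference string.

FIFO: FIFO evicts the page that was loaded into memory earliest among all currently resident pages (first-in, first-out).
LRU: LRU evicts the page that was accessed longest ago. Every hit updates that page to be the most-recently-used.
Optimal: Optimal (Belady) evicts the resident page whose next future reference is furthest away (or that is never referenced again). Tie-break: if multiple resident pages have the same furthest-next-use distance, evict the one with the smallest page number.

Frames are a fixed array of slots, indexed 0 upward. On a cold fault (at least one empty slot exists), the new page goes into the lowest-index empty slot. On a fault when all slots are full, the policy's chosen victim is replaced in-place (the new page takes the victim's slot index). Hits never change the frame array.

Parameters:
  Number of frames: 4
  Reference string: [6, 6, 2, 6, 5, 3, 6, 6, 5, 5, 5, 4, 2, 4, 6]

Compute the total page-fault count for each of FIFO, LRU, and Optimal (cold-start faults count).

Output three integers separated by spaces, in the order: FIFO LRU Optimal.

Answer: 6 6 5

Derivation:
--- FIFO ---
  step 0: ref 6 -> FAULT, frames=[6,-,-,-] (faults so far: 1)
  step 1: ref 6 -> HIT, frames=[6,-,-,-] (faults so far: 1)
  step 2: ref 2 -> FAULT, frames=[6,2,-,-] (faults so far: 2)
  step 3: ref 6 -> HIT, frames=[6,2,-,-] (faults so far: 2)
  step 4: ref 5 -> FAULT, frames=[6,2,5,-] (faults so far: 3)
  step 5: ref 3 -> FAULT, frames=[6,2,5,3] (faults so far: 4)
  step 6: ref 6 -> HIT, frames=[6,2,5,3] (faults so far: 4)
  step 7: ref 6 -> HIT, frames=[6,2,5,3] (faults so far: 4)
  step 8: ref 5 -> HIT, frames=[6,2,5,3] (faults so far: 4)
  step 9: ref 5 -> HIT, frames=[6,2,5,3] (faults so far: 4)
  step 10: ref 5 -> HIT, frames=[6,2,5,3] (faults so far: 4)
  step 11: ref 4 -> FAULT, evict 6, frames=[4,2,5,3] (faults so far: 5)
  step 12: ref 2 -> HIT, frames=[4,2,5,3] (faults so far: 5)
  step 13: ref 4 -> HIT, frames=[4,2,5,3] (faults so far: 5)
  step 14: ref 6 -> FAULT, evict 2, frames=[4,6,5,3] (faults so far: 6)
  FIFO total faults: 6
--- LRU ---
  step 0: ref 6 -> FAULT, frames=[6,-,-,-] (faults so far: 1)
  step 1: ref 6 -> HIT, frames=[6,-,-,-] (faults so far: 1)
  step 2: ref 2 -> FAULT, frames=[6,2,-,-] (faults so far: 2)
  step 3: ref 6 -> HIT, frames=[6,2,-,-] (faults so far: 2)
  step 4: ref 5 -> FAULT, frames=[6,2,5,-] (faults so far: 3)
  step 5: ref 3 -> FAULT, frames=[6,2,5,3] (faults so far: 4)
  step 6: ref 6 -> HIT, frames=[6,2,5,3] (faults so far: 4)
  step 7: ref 6 -> HIT, frames=[6,2,5,3] (faults so far: 4)
  step 8: ref 5 -> HIT, frames=[6,2,5,3] (faults so far: 4)
  step 9: ref 5 -> HIT, frames=[6,2,5,3] (faults so far: 4)
  step 10: ref 5 -> HIT, frames=[6,2,5,3] (faults so far: 4)
  step 11: ref 4 -> FAULT, evict 2, frames=[6,4,5,3] (faults so far: 5)
  step 12: ref 2 -> FAULT, evict 3, frames=[6,4,5,2] (faults so far: 6)
  step 13: ref 4 -> HIT, frames=[6,4,5,2] (faults so far: 6)
  step 14: ref 6 -> HIT, frames=[6,4,5,2] (faults so far: 6)
  LRU total faults: 6
--- Optimal ---
  step 0: ref 6 -> FAULT, frames=[6,-,-,-] (faults so far: 1)
  step 1: ref 6 -> HIT, frames=[6,-,-,-] (faults so far: 1)
  step 2: ref 2 -> FAULT, frames=[6,2,-,-] (faults so far: 2)
  step 3: ref 6 -> HIT, frames=[6,2,-,-] (faults so far: 2)
  step 4: ref 5 -> FAULT, frames=[6,2,5,-] (faults so far: 3)
  step 5: ref 3 -> FAULT, frames=[6,2,5,3] (faults so far: 4)
  step 6: ref 6 -> HIT, frames=[6,2,5,3] (faults so far: 4)
  step 7: ref 6 -> HIT, frames=[6,2,5,3] (faults so far: 4)
  step 8: ref 5 -> HIT, frames=[6,2,5,3] (faults so far: 4)
  step 9: ref 5 -> HIT, frames=[6,2,5,3] (faults so far: 4)
  step 10: ref 5 -> HIT, frames=[6,2,5,3] (faults so far: 4)
  step 11: ref 4 -> FAULT, evict 3, frames=[6,2,5,4] (faults so far: 5)
  step 12: ref 2 -> HIT, frames=[6,2,5,4] (faults so far: 5)
  step 13: ref 4 -> HIT, frames=[6,2,5,4] (faults so far: 5)
  step 14: ref 6 -> HIT, frames=[6,2,5,4] (faults so far: 5)
  Optimal total faults: 5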